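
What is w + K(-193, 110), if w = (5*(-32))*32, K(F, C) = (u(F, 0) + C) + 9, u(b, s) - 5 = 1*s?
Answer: -4996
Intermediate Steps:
u(b, s) = 5 + s (u(b, s) = 5 + 1*s = 5 + s)
K(F, C) = 14 + C (K(F, C) = ((5 + 0) + C) + 9 = (5 + C) + 9 = 14 + C)
w = -5120 (w = -160*32 = -5120)
w + K(-193, 110) = -5120 + (14 + 110) = -5120 + 124 = -4996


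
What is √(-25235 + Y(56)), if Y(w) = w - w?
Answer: 7*I*√515 ≈ 158.86*I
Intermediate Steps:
Y(w) = 0
√(-25235 + Y(56)) = √(-25235 + 0) = √(-25235) = 7*I*√515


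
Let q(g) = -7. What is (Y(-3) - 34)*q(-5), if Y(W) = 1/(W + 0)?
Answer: 721/3 ≈ 240.33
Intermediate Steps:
Y(W) = 1/W
(Y(-3) - 34)*q(-5) = (1/(-3) - 34)*(-7) = (-1/3 - 34)*(-7) = -103/3*(-7) = 721/3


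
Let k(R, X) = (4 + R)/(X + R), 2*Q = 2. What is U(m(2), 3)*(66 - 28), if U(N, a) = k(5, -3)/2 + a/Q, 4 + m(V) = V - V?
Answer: 399/2 ≈ 199.50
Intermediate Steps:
Q = 1 (Q = (½)*2 = 1)
k(R, X) = (4 + R)/(R + X)
m(V) = -4 (m(V) = -4 + (V - V) = -4 + 0 = -4)
U(N, a) = 9/4 + a (U(N, a) = ((4 + 5)/(5 - 3))/2 + a/1 = (9/2)*(½) + a*1 = ((½)*9)*(½) + a = (9/2)*(½) + a = 9/4 + a)
U(m(2), 3)*(66 - 28) = (9/4 + 3)*(66 - 28) = (21/4)*38 = 399/2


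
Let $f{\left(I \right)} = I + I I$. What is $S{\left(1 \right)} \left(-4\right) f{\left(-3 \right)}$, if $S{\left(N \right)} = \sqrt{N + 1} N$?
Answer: $- 24 \sqrt{2} \approx -33.941$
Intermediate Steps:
$S{\left(N \right)} = N \sqrt{1 + N}$ ($S{\left(N \right)} = \sqrt{1 + N} N = N \sqrt{1 + N}$)
$f{\left(I \right)} = I + I^{2}$
$S{\left(1 \right)} \left(-4\right) f{\left(-3 \right)} = 1 \sqrt{1 + 1} \left(-4\right) \left(- 3 \left(1 - 3\right)\right) = 1 \sqrt{2} \left(-4\right) \left(\left(-3\right) \left(-2\right)\right) = \sqrt{2} \left(-4\right) 6 = - 4 \sqrt{2} \cdot 6 = - 24 \sqrt{2}$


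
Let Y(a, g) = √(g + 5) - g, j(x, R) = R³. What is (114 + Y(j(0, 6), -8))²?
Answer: (122 + I*√3)² ≈ 14881.0 + 422.62*I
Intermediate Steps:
Y(a, g) = √(5 + g) - g
(114 + Y(j(0, 6), -8))² = (114 + (√(5 - 8) - 1*(-8)))² = (114 + (√(-3) + 8))² = (114 + (I*√3 + 8))² = (114 + (8 + I*√3))² = (122 + I*√3)²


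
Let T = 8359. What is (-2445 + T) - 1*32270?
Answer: -26356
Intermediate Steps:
(-2445 + T) - 1*32270 = (-2445 + 8359) - 1*32270 = 5914 - 32270 = -26356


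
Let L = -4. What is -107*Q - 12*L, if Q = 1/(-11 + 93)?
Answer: 3829/82 ≈ 46.695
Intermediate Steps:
Q = 1/82 ≈ 0.012195
-107*Q - 12*L = -107*1/82 - 12*(-4) = -107/82 + 48 = 3829/82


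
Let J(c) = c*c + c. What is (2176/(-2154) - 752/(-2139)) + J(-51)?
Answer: 652547258/255967 ≈ 2549.3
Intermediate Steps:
J(c) = c + c**2 (J(c) = c**2 + c = c + c**2)
(2176/(-2154) - 752/(-2139)) + J(-51) = (2176/(-2154) - 752/(-2139)) - 51*(1 - 51) = (2176*(-1/2154) - 752*(-1/2139)) - 51*(-50) = (-1088/1077 + 752/2139) + 2550 = -168592/255967 + 2550 = 652547258/255967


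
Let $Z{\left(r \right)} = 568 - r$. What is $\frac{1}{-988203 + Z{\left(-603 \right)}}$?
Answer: $- \frac{1}{987032} \approx -1.0131 \cdot 10^{-6}$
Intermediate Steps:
$\frac{1}{-988203 + Z{\left(-603 \right)}} = \frac{1}{-988203 + \left(568 - -603\right)} = \frac{1}{-988203 + \left(568 + 603\right)} = \frac{1}{-988203 + 1171} = \frac{1}{-987032} = - \frac{1}{987032}$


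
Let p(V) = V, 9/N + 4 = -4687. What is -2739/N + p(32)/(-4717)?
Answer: 20202359015/14151 ≈ 1.4276e+6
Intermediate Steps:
N = -9/4691 (N = 9/(-4 - 4687) = 9/(-4691) = 9*(-1/4691) = -9/4691 ≈ -0.0019186)
-2739/N + p(32)/(-4717) = -2739/(-9/4691) + 32/(-4717) = -2739*(-4691/9) + 32*(-1/4717) = 4282883/3 - 32/4717 = 20202359015/14151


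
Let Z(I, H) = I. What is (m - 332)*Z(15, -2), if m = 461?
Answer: 1935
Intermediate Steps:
(m - 332)*Z(15, -2) = (461 - 332)*15 = 129*15 = 1935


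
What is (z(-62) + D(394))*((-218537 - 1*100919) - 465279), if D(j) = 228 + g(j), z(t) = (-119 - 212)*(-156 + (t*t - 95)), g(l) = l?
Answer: 932783889835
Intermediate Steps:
z(t) = 83081 - 331*t**2 (z(t) = -331*(-156 + (t**2 - 95)) = -331*(-156 + (-95 + t**2)) = -331*(-251 + t**2) = 83081 - 331*t**2)
D(j) = 228 + j
(z(-62) + D(394))*((-218537 - 1*100919) - 465279) = ((83081 - 331*(-62)**2) + (228 + 394))*((-218537 - 1*100919) - 465279) = ((83081 - 331*3844) + 622)*((-218537 - 100919) - 465279) = ((83081 - 1272364) + 622)*(-319456 - 465279) = (-1189283 + 622)*(-784735) = -1188661*(-784735) = 932783889835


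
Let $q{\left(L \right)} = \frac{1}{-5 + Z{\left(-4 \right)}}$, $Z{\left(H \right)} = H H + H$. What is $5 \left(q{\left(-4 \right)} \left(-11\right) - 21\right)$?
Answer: $- \frac{790}{7} \approx -112.86$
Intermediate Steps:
$Z{\left(H \right)} = H + H^{2}$ ($Z{\left(H \right)} = H^{2} + H = H + H^{2}$)
$q{\left(L \right)} = \frac{1}{7}$ ($q{\left(L \right)} = \frac{1}{-5 - 4 \left(1 - 4\right)} = \frac{1}{-5 - -12} = \frac{1}{-5 + 12} = \frac{1}{7}$)
$5 \left(q{\left(-4 \right)} \left(-11\right) - 21\right) = 5 \left(\frac{1}{7} \left(-11\right) - 21\right) = 5 \left(- \frac{11}{7} - 21\right) = 5 \left(- \frac{158}{7}\right) = - \frac{790}{7}$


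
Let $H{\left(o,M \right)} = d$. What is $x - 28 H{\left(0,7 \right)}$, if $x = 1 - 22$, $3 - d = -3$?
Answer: $-189$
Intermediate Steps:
$d = 6$ ($d = 3 - -3 = 3 + 3 = 6$)
$x = -21$ ($x = 1 - 22 = -21$)
$H{\left(o,M \right)} = 6$
$x - 28 H{\left(0,7 \right)} = -21 - 168 = -189$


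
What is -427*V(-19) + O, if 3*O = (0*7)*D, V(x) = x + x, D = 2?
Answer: 16226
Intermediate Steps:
V(x) = 2*x
O = 0 (O = ((0*7)*2)/3 = (0*2)/3 = (1/3)*0 = 0)
-427*V(-19) + O = -854*(-19) + 0 = -427*(-38) + 0 = 16226 + 0 = 16226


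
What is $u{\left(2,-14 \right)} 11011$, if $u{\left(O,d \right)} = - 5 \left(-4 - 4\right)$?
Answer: $440440$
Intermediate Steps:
$u{\left(O,d \right)} = 40$ ($u{\left(O,d \right)} = \left(-5\right) \left(-8\right) = 40$)
$u{\left(2,-14 \right)} 11011 = 40 \cdot 11011 = 440440$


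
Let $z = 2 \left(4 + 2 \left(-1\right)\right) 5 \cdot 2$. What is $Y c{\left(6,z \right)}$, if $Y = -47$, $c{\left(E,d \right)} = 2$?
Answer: $-94$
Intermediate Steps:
$z = 40$ ($z = 2 \left(4 - 2\right) 10 = 2 \cdot 2 \cdot 10 = 4 \cdot 10 = 40$)
$Y c{\left(6,z \right)} = \left(-47\right) 2 = -94$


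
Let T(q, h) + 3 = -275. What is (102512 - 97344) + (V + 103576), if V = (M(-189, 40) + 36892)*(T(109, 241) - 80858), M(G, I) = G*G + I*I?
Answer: -6021237224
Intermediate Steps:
T(q, h) = -278 (T(q, h) = -3 - 275 = -278)
M(G, I) = G² + I²
V = -6021345968 (V = (((-189)² + 40²) + 36892)*(-278 - 80858) = ((35721 + 1600) + 36892)*(-81136) = (37321 + 36892)*(-81136) = 74213*(-81136) = -6021345968)
(102512 - 97344) + (V + 103576) = (102512 - 97344) + (-6021345968 + 103576) = 5168 - 6021242392 = -6021237224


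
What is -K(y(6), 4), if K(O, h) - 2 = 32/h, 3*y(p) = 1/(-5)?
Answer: -10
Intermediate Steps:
y(p) = -1/15 (y(p) = (⅓)/(-5) = (⅓)*(-⅕) = -1/15)
K(O, h) = 2 + 32/h
-K(y(6), 4) = -(2 + 32/4) = -(2 + 32*(¼)) = -(2 + 8) = -1*10 = -10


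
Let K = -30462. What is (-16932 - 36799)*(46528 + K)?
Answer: -863242246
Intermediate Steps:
(-16932 - 36799)*(46528 + K) = (-16932 - 36799)*(46528 - 30462) = -53731*16066 = -863242246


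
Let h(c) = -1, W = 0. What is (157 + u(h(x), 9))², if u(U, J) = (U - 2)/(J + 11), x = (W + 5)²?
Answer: 9840769/400 ≈ 24602.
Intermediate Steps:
x = 25 (x = (0 + 5)² = 5² = 25)
u(U, J) = (-2 + U)/(11 + J)
(157 + u(h(x), 9))² = (157 + (-2 - 1)/(11 + 9))² = (157 - 3/20)² = (3137/20)² = 9840769/400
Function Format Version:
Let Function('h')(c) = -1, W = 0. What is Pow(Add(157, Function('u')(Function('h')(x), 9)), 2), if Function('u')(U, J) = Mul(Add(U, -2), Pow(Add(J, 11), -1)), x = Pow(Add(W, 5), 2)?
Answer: Rational(9840769, 400) ≈ 24602.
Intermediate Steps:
x = 25 (x = Pow(Add(0, 5), 2) = Pow(5, 2) = 25)
Function('u')(U, J) = Mul(Pow(Add(11, J), -1), Add(-2, U)) (Function('u')(U, J) = Mul(Add(-2, U), Pow(Add(11, J), -1)) = Mul(Pow(Add(11, J), -1), Add(-2, U)))
Pow(Add(157, Function('u')(Function('h')(x), 9)), 2) = Pow(Add(157, Mul(Pow(Add(11, 9), -1), Add(-2, -1))), 2) = Pow(Add(157, Mul(Pow(20, -1), -3)), 2) = Pow(Add(157, Mul(Rational(1, 20), -3)), 2) = Pow(Add(157, Rational(-3, 20)), 2) = Pow(Rational(3137, 20), 2) = Rational(9840769, 400)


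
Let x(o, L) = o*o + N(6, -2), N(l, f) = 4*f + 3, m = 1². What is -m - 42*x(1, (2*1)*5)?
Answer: 167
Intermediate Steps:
m = 1
N(l, f) = 3 + 4*f
x(o, L) = -5 + o² (x(o, L) = o*o + (3 + 4*(-2)) = o² + (3 - 8) = o² - 5 = -5 + o²)
-m - 42*x(1, (2*1)*5) = -1*1 - 42*(-5 + 1²) = -1 - 42*(-5 + 1) = -1 - 42*(-4) = -1 + 168 = 167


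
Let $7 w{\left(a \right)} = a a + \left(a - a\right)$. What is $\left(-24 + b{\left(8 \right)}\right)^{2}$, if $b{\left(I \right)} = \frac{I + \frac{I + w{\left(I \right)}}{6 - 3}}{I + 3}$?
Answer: $\frac{3069504}{5929} \approx 517.71$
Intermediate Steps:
$w{\left(a \right)} = \frac{a^{2}}{7}$ ($w{\left(a \right)} = \frac{a a + \left(a - a\right)}{7} = \frac{a^{2} + 0}{7} = \frac{a^{2}}{7}$)
$b{\left(I \right)} = \frac{\frac{I^{2}}{21} + \frac{4 I}{3}}{3 + I}$ ($b{\left(I \right)} = \frac{I + \frac{I + \frac{I^{2}}{7}}{6 - 3}}{I + 3} = \frac{I + \frac{I + \frac{I^{2}}{7}}{3}}{3 + I} = \frac{I + \left(I + \frac{I^{2}}{7}\right) \frac{1}{3}}{3 + I} = \frac{I + \left(\frac{I}{3} + \frac{I^{2}}{21}\right)}{3 + I} = \frac{\frac{I^{2}}{21} + \frac{4 I}{3}}{3 + I}$)
$\left(-24 + b{\left(8 \right)}\right)^{2} = \left(-24 + \frac{1}{21} \cdot 8 \frac{1}{3 + 8} \left(28 + 8\right)\right)^{2} = \left(-24 + \frac{1}{21} \cdot 8 \cdot \frac{1}{11} \cdot 36\right)^{2} = \left(-24 + \frac{96}{77}\right)^{2} = \left(- \frac{1752}{77}\right)^{2} = \frac{3069504}{5929}$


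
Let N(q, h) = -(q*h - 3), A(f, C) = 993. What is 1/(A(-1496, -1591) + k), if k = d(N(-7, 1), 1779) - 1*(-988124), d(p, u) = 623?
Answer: 1/989740 ≈ 1.0104e-6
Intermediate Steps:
N(q, h) = 3 - h*q (N(q, h) = -(h*q - 3) = -(-3 + h*q) = 3 - h*q)
k = 988747 (k = 623 - 1*(-988124) = 623 + 988124 = 988747)
1/(A(-1496, -1591) + k) = 1/(993 + 988747) = 1/989740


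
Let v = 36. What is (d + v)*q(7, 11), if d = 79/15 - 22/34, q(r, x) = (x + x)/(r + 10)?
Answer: 227876/4335 ≈ 52.567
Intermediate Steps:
q(r, x) = 2*x/(10 + r) (q(r, x) = (2*x)/(10 + r) = 2*x/(10 + r))
d = 1178/255 (d = 79*(1/15) - 22*1/34 = 79/15 - 11/17 = 1178/255 ≈ 4.6196)
(d + v)*q(7, 11) = (1178/255 + 36)*(2*11/(10 + 7)) = 10358*(2*11/17)/255 = 10358*(2*11*(1/17))/255 = (10358/255)*(22/17) = 227876/4335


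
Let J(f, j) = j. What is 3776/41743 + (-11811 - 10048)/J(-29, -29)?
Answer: 912569741/1210547 ≈ 753.85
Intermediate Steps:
3776/41743 + (-11811 - 10048)/J(-29, -29) = 3776/41743 + (-11811 - 10048)/(-29) = 3776*(1/41743) - 21859*(-1/29) = 3776/41743 + 21859/29 = 912569741/1210547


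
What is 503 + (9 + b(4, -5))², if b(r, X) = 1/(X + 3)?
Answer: 2301/4 ≈ 575.25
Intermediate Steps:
b(r, X) = 1/(3 + X)
503 + (9 + b(4, -5))² = 503 + (9 + 1/(3 - 5))² = 503 + (9 + 1/(-2))² = 503 + (9 - ½)² = 503 + (17/2)² = 503 + 289/4 = 2301/4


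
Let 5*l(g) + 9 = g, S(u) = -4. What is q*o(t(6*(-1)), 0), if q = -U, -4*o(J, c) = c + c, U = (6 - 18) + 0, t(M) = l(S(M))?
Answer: 0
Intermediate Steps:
l(g) = -9/5 + g/5
t(M) = -13/5 (t(M) = -9/5 + (1/5)*(-4) = -9/5 - 4/5 = -13/5)
U = -12 (U = -12 + 0 = -12)
o(J, c) = -c/2 (o(J, c) = -(c + c)/4 = -c/2)
q = 12 (q = -1*(-12) = 12)
q*o(t(6*(-1)), 0) = 12*(-1/2*0) = 12*0 = 0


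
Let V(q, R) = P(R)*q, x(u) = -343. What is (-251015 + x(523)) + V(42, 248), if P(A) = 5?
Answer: -251148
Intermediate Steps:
V(q, R) = 5*q
(-251015 + x(523)) + V(42, 248) = (-251015 - 343) + 5*42 = -251358 + 210 = -251148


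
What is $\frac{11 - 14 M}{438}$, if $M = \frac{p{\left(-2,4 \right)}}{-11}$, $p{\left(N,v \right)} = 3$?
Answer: $\frac{163}{4818} \approx 0.033831$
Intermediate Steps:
$M = - \frac{3}{11}$ ($M = \frac{3}{-11} = 3 \left(- \frac{1}{11}\right) = - \frac{3}{11} \approx -0.27273$)
$\frac{11 - 14 M}{438} = \frac{11 - - \frac{42}{11}}{438} = \left(11 + \frac{42}{11}\right) \frac{1}{438} = \frac{163}{11} \cdot \frac{1}{438} = \frac{163}{4818}$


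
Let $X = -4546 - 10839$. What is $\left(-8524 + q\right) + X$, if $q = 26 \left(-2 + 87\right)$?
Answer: $-21699$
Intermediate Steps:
$q = 2210$ ($q = 26 \cdot 85 = 2210$)
$X = -15385$ ($X = -4546 - 10839 = -15385$)
$\left(-8524 + q\right) + X = \left(-8524 + 2210\right) - 15385 = -6314 - 15385 = -21699$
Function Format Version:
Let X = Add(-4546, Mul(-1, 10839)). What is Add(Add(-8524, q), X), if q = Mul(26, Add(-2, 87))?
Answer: -21699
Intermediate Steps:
q = 2210 (q = Mul(26, 85) = 2210)
X = -15385 (X = Add(-4546, -10839) = -15385)
Add(Add(-8524, q), X) = Add(Add(-8524, 2210), -15385) = Add(-6314, -15385) = -21699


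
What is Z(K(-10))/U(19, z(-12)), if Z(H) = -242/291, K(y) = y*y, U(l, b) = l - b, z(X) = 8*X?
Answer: -242/33465 ≈ -0.0072314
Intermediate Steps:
K(y) = y**2
Z(H) = -242/291 (Z(H) = -242*1/291 = -242/291)
Z(K(-10))/U(19, z(-12)) = -242/(291*(19 - 8*(-12))) = -242/(291*(19 - 1*(-96))) = -242/(291*(19 + 96)) = -242/291/115 = -242/291*1/115 = -242/33465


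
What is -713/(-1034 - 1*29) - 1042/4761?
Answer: 2286947/5060943 ≈ 0.45188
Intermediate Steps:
-713/(-1034 - 1*29) - 1042/4761 = -713/(-1034 - 29) - 1042*1/4761 = -713/(-1063) - 1042/4761 = -713*(-1/1063) - 1042/4761 = 713/1063 - 1042/4761 = 2286947/5060943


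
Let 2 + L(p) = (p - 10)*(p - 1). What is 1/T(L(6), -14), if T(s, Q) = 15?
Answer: 1/15 ≈ 0.066667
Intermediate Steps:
L(p) = -2 + (-1 + p)*(-10 + p) (L(p) = -2 + (p - 10)*(p - 1) = -2 + (-10 + p)*(-1 + p) = -2 + (-1 + p)*(-10 + p))
1/T(L(6), -14) = 1/15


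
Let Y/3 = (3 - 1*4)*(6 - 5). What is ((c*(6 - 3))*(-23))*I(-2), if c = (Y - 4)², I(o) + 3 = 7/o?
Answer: 43953/2 ≈ 21977.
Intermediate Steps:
I(o) = -3 + 7/o
Y = -3 (Y = 3*((3 - 1*4)*(6 - 5)) = 3*((3 - 4)*1) = 3*(-1*1) = 3*(-1) = -3)
c = 49 (c = (-3 - 4)² = (-7)² = 49)
((c*(6 - 3))*(-23))*I(-2) = ((49*(6 - 3))*(-23))*(-3 + 7/(-2)) = ((49*3)*(-23))*(-3 + 7*(-½)) = (147*(-23))*(-3 - 7/2) = -3381*(-13/2) = 43953/2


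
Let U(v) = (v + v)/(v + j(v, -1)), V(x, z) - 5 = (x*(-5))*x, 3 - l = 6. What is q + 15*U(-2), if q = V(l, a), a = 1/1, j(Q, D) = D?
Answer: -20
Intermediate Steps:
l = -3 (l = 3 - 1*6 = 3 - 6 = -3)
a = 1
V(x, z) = 5 - 5*x**2 (V(x, z) = 5 + (x*(-5))*x = 5 + (-5*x)*x = 5 - 5*x**2)
q = -40 (q = 5 - 5*(-3)**2 = 5 - 5*9 = 5 - 45 = -40)
U(v) = 2*v/(-1 + v) (U(v) = (v + v)/(v - 1) = (2*v)/(-1 + v) = 2*v/(-1 + v))
q + 15*U(-2) = -40 + 15*(2*(-2)/(-1 - 2)) = -40 + 15*(2*(-2)/(-3)) = -40 + 15*(2*(-2)*(-1/3)) = -40 + 15*(4/3) = -40 + 20 = -20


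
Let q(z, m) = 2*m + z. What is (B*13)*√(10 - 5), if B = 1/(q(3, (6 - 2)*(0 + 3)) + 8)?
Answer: 13*√5/35 ≈ 0.83054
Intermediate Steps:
q(z, m) = z + 2*m
B = 1/35 (B = 1/((3 + 2*((6 - 2)*(0 + 3))) + 8) = 1/((3 + 2*(4*3)) + 8) = 1/((3 + 2*12) + 8) = 1/((3 + 24) + 8) = 1/(27 + 8) = 1/35 ≈ 0.028571)
(B*13)*√(10 - 5) = ((1/35)*13)*√(10 - 5) = 13*√5/35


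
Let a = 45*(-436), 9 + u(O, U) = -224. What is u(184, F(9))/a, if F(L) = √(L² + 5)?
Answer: 233/19620 ≈ 0.011876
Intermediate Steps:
F(L) = √(5 + L²)
u(O, U) = -233 (u(O, U) = -9 - 224 = -233)
a = -19620
u(184, F(9))/a = -233/(-19620) = -233*(-1/19620) = 233/19620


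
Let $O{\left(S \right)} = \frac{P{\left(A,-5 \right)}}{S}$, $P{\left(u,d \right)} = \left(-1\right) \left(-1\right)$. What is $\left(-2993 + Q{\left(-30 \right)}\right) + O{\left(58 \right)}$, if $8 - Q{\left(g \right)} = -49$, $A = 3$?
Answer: $- \frac{170287}{58} \approx -2936.0$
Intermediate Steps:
$P{\left(u,d \right)} = 1$
$Q{\left(g \right)} = 57$ ($Q{\left(g \right)} = 8 - -49 = 8 + 49 = 57$)
$O{\left(S \right)} = \frac{1}{S}$ ($O{\left(S \right)} = 1 \frac{1}{S} = \frac{1}{S}$)
$\left(-2993 + Q{\left(-30 \right)}\right) + O{\left(58 \right)} = \left(-2993 + 57\right) + \frac{1}{58} = -2936 + \frac{1}{58} = - \frac{170287}{58}$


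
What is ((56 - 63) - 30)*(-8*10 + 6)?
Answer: 2738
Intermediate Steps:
((56 - 63) - 30)*(-8*10 + 6) = (-7 - 30)*(-80 + 6) = -37*(-74) = 2738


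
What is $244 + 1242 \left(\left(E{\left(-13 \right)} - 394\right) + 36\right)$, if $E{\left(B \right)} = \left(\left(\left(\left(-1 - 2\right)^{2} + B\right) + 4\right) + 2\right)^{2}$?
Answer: $-439424$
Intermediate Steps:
$E{\left(B \right)} = \left(15 + B\right)^{2}$ ($E{\left(B \right)} = \left(\left(\left(\left(-3\right)^{2} + B\right) + 4\right) + 2\right)^{2} = \left(\left(\left(9 + B\right) + 4\right) + 2\right)^{2} = \left(\left(13 + B\right) + 2\right)^{2} = \left(15 + B\right)^{2}$)
$244 + 1242 \left(\left(E{\left(-13 \right)} - 394\right) + 36\right) = 244 + 1242 \left(\left(\left(15 - 13\right)^{2} - 394\right) + 36\right) = 244 + 1242 \left(\left(2^{2} - 394\right) + 36\right) = 244 + 1242 \left(\left(4 - 394\right) + 36\right) = 244 + 1242 \left(-390 + 36\right) = 244 + 1242 \left(-354\right) = 244 - 439668 = -439424$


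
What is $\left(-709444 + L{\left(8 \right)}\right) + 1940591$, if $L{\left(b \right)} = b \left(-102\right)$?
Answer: $1230331$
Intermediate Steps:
$L{\left(b \right)} = - 102 b$
$\left(-709444 + L{\left(8 \right)}\right) + 1940591 = \left(-709444 - 816\right) + 1940591 = -710260 + 1940591 = 1230331$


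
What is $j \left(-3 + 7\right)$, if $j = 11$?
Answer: $44$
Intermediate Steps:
$j \left(-3 + 7\right) = 11 \left(-3 + 7\right) = 11 \cdot 4 = 44$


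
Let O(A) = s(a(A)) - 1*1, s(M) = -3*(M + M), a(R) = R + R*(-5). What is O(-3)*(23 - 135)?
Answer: 8176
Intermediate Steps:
a(R) = -4*R (a(R) = R - 5*R = -4*R)
s(M) = -6*M
O(A) = -1 + 24*A (O(A) = -(-24)*A - 1*1 = 24*A - 1 = -1 + 24*A)
O(-3)*(23 - 135) = (-1 + 24*(-3))*(23 - 135) = (-1 - 72)*(-112) = -73*(-112) = 8176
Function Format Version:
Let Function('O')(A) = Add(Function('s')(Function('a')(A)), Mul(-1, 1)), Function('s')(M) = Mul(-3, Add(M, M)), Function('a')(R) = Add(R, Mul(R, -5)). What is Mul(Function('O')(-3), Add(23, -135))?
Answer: 8176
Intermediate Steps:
Function('a')(R) = Mul(-4, R) (Function('a')(R) = Add(R, Mul(-5, R)) = Mul(-4, R))
Function('s')(M) = Mul(-6, M) (Function('s')(M) = Mul(-3, Mul(2, M)) = Mul(-6, M))
Function('O')(A) = Add(-1, Mul(24, A)) (Function('O')(A) = Add(Mul(-6, Mul(-4, A)), Mul(-1, 1)) = Add(Mul(24, A), -1) = Add(-1, Mul(24, A)))
Mul(Function('O')(-3), Add(23, -135)) = Mul(Add(-1, Mul(24, -3)), Add(23, -135)) = Mul(Add(-1, -72), -112) = Mul(-73, -112) = 8176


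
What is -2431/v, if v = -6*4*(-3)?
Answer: -2431/72 ≈ -33.764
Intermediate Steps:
v = 72 (v = -24*(-3) = 72)
-2431/v = -2431/72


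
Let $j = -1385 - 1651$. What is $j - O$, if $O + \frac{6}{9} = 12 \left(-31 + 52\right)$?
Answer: $- \frac{9862}{3} \approx -3287.3$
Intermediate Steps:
$j = -3036$
$O = \frac{754}{3}$ ($O = - \frac{2}{3} + 12 \left(-31 + 52\right) = - \frac{2}{3} + 12 \cdot 21 = - \frac{2}{3} + 252 = \frac{754}{3} \approx 251.33$)
$j - O = -3036 - \frac{754}{3} = - \frac{9862}{3}$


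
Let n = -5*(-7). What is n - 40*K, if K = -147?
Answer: 5915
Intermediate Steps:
n = 35
n - 40*K = 35 - 40*(-147) = 35 + 5880 = 5915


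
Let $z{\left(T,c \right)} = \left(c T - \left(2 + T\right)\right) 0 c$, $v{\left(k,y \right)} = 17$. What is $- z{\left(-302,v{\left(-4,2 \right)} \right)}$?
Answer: $0$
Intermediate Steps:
$z{\left(T,c \right)} = 0$ ($z{\left(T,c \right)} = \left(T c - \left(2 + T\right)\right) 0 c = \left(-2 - T + T c\right) 0 c = 0 c = 0$)
$- z{\left(-302,v{\left(-4,2 \right)} \right)} = \left(-1\right) 0 = 0$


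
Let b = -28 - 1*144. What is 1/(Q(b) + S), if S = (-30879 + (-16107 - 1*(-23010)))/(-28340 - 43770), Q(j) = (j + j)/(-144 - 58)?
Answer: 3641555/7412248 ≈ 0.49129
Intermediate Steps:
b = -172 (b = -28 - 144 = -172)
Q(j) = -j/101 (Q(j) = (2*j)/(-202) = (2*j)*(-1/202) = -j/101)
S = 11988/36055 (S = (-30879 + (-16107 + 23010))/(-72110) = (-30879 + 6903)*(-1/72110) = -23976*(-1/72110) = 11988/36055 ≈ 0.33249)
1/(Q(b) + S) = 1/(-1/101*(-172) + 11988/36055) = 1/(172/101 + 11988/36055) = 1/(7412248/3641555) = 3641555/7412248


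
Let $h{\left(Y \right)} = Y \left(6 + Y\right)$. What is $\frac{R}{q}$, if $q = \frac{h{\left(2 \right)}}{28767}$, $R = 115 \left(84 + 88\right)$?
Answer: $\frac{142252815}{4} \approx 3.5563 \cdot 10^{7}$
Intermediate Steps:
$R = 19780$ ($R = 115 \cdot 172 = 19780$)
$q = \frac{16}{28767}$ ($q = \frac{2 \left(6 + 2\right)}{28767} = 2 \cdot 8 \cdot \frac{1}{28767} = 16 \cdot \frac{1}{28767} = \frac{16}{28767} \approx 0.00055619$)
$\frac{R}{q} = \frac{19780}{\frac{16}{28767}} = 19780 \cdot \frac{28767}{16} = \frac{142252815}{4}$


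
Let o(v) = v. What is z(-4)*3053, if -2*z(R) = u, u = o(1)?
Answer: -3053/2 ≈ -1526.5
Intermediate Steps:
u = 1
z(R) = -½ (z(R) = -½*1 = -½)
z(-4)*3053 = -½*3053 = -3053/2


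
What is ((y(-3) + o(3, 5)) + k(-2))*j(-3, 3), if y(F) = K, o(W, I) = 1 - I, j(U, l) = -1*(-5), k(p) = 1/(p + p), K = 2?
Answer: -45/4 ≈ -11.250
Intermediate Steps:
k(p) = 1/(2*p)
j(U, l) = 5
y(F) = 2
((y(-3) + o(3, 5)) + k(-2))*j(-3, 3) = ((2 + (1 - 1*5)) + (½)/(-2))*5 = ((2 + (1 - 5)) + (½)*(-½))*5 = ((2 - 4) - ¼)*5 = (-2 - ¼)*5 = -9/4*5 = -45/4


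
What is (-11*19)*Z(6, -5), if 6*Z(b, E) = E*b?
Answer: 1045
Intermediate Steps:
Z(b, E) = E*b/6 (Z(b, E) = (E*b)/6 = E*b/6)
(-11*19)*Z(6, -5) = (-11*19)*((⅙)*(-5)*6) = -209*(-5) = 1045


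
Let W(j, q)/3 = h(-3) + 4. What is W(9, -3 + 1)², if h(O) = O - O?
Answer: 144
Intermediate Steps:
h(O) = 0
W(j, q) = 12 (W(j, q) = 3*(0 + 4) = 3*4 = 12)
W(9, -3 + 1)² = 12² = 144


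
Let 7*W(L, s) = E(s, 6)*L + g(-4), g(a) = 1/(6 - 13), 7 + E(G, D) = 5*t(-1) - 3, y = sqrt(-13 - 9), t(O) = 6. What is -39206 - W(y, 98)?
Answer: -1921093/49 - 20*I*sqrt(22)/7 ≈ -39206.0 - 13.401*I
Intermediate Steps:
y = I*sqrt(22) (y = sqrt(-22) = I*sqrt(22) ≈ 4.6904*I)
E(G, D) = 20 (E(G, D) = -7 + (5*6 - 3) = -7 + (30 - 3) = -7 + 27 = 20)
g(a) = -1/7 (g(a) = 1/(-7) = -1/7)
W(L, s) = -1/49 + 20*L/7 (W(L, s) = (20*L - 1/7)/7 = (-1/7 + 20*L)/7 = -1/49 + 20*L/7)
-39206 - W(y, 98) = -39206 - (-1/49 + 20*(I*sqrt(22))/7) = -39206 - (-1/49 + 20*I*sqrt(22)/7) = -39206 + (1/49 - 20*I*sqrt(22)/7) = -1921093/49 - 20*I*sqrt(22)/7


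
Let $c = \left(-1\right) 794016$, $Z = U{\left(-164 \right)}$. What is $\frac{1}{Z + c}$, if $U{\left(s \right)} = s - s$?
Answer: $- \frac{1}{794016} \approx -1.2594 \cdot 10^{-6}$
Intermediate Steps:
$U{\left(s \right)} = 0$
$Z = 0$
$c = -794016$
$\frac{1}{Z + c} = \frac{1}{0 - 794016} = \frac{1}{-794016} = - \frac{1}{794016}$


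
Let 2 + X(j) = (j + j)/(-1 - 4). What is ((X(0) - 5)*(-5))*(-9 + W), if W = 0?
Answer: -315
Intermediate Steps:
X(j) = -2 - 2*j/5 (X(j) = -2 + (j + j)/(-1 - 4) = -2 + (2*j)/(-5) = -2 + (2*j)*(-⅕) = -2 - 2*j/5)
((X(0) - 5)*(-5))*(-9 + W) = (((-2 - ⅖*0) - 5)*(-5))*(-9 + 0) = (((-2 + 0) - 5)*(-5))*(-9) = ((-2 - 5)*(-5))*(-9) = -7*(-5)*(-9) = 35*(-9) = -315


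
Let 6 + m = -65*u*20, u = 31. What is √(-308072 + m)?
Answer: I*√348378 ≈ 590.24*I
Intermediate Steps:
m = -40306 (m = -6 - 65*31*20 = -6 - 2015*20 = -6 - 40300 = -40306)
√(-308072 + m) = √(-308072 - 40306) = √(-348378) = I*√348378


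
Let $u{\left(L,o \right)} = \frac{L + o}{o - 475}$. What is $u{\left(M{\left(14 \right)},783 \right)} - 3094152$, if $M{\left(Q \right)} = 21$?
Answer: $- \frac{238249503}{77} \approx -3.0941 \cdot 10^{6}$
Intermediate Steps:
$u{\left(L,o \right)} = \frac{L + o}{-475 + o}$
$u{\left(M{\left(14 \right)},783 \right)} - 3094152 = \frac{21 + 783}{-475 + 783} - 3094152 = \frac{1}{308} \cdot 804 - 3094152 = \frac{201}{77} - 3094152 = - \frac{238249503}{77}$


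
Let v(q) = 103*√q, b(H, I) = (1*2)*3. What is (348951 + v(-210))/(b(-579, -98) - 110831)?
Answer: -348951/110825 - 103*I*√210/110825 ≈ -3.1487 - 0.013468*I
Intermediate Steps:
b(H, I) = 6 (b(H, I) = 2*3 = 6)
(348951 + v(-210))/(b(-579, -98) - 110831) = (348951 + 103*√(-210))/(6 - 110831) = (348951 + 103*(I*√210))/(-110825) = (348951 + 103*I*√210)*(-1/110825) = -348951/110825 - 103*I*√210/110825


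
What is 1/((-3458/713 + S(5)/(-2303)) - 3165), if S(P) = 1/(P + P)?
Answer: -16420390/52050172803 ≈ -0.00031547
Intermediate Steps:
S(P) = 1/(2*P)
1/((-3458/713 + S(5)/(-2303)) - 3165) = 1/((-3458/713 + ((1/2)/5)/(-2303)) - 3165) = 1/((-3458*1/713 + ((1/2)*(1/5))*(-1/2303)) - 3165) = 1/((-3458/713 + (1/10)*(-1/2303)) - 3165) = 1/((-3458/713 - 1/23030) - 3165) = 1/(-79638453/16420390 - 3165) = 1/(-52050172803/16420390) = -16420390/52050172803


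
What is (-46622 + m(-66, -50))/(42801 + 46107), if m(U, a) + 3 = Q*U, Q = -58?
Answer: -42797/88908 ≈ -0.48136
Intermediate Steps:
m(U, a) = -3 - 58*U
(-46622 + m(-66, -50))/(42801 + 46107) = (-46622 + (-3 - 58*(-66)))/(42801 + 46107) = (-46622 + (-3 + 3828))/88908 = (-46622 + 3825)*(1/88908) = -42797*1/88908 = -42797/88908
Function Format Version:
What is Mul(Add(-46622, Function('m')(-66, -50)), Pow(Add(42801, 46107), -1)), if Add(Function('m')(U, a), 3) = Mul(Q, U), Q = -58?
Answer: Rational(-42797, 88908) ≈ -0.48136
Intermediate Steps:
Function('m')(U, a) = Add(-3, Mul(-58, U))
Mul(Add(-46622, Function('m')(-66, -50)), Pow(Add(42801, 46107), -1)) = Mul(Add(-46622, Add(-3, Mul(-58, -66))), Pow(Add(42801, 46107), -1)) = Mul(Add(-46622, Add(-3, 3828)), Pow(88908, -1)) = Mul(Add(-46622, 3825), Rational(1, 88908)) = Mul(-42797, Rational(1, 88908)) = Rational(-42797, 88908)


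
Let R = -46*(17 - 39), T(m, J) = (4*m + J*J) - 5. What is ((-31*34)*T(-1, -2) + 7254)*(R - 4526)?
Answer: -44009336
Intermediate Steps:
T(m, J) = -5 + J**2 + 4*m (T(m, J) = (4*m + J**2) - 5 = (J**2 + 4*m) - 5 = -5 + J**2 + 4*m)
R = 1012 (R = -46*(-22) = 1012)
((-31*34)*T(-1, -2) + 7254)*(R - 4526) = ((-31*34)*(-5 + (-2)**2 + 4*(-1)) + 7254)*(1012 - 4526) = (-1054*(-5 + 4 - 4) + 7254)*(-3514) = (-1054*(-5) + 7254)*(-3514) = (5270 + 7254)*(-3514) = 12524*(-3514) = -44009336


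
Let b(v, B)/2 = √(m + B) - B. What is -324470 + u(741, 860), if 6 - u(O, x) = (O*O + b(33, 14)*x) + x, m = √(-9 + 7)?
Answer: -850325 - 1720*√(14 + I*√2) ≈ -8.5677e+5 - 324.64*I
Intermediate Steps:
m = I*√2 (m = √(-2) = I*√2 ≈ 1.4142*I)
b(v, B) = -2*B + 2*√(B + I*√2) (b(v, B) = 2*(√(I*√2 + B) - B) = 2*(√(B + I*√2) - B) = -2*B + 2*√(B + I*√2))
u(O, x) = 6 - x - O² - x*(-28 + 2*√(14 + I*√2)) (u(O, x) = 6 - ((O*O + (-2*14 + 2*√(14 + I*√2))*x) + x) = 6 - ((O² + (-28 + 2*√(14 + I*√2))*x) + x) = 6 - ((O² + x*(-28 + 2*√(14 + I*√2))) + x) = 6 - (x + O² + x*(-28 + 2*√(14 + I*√2))) = 6 + (-x - O² - x*(-28 + 2*√(14 + I*√2))) = 6 - x - O² - x*(-28 + 2*√(14 + I*√2)))
-324470 + u(741, 860) = -324470 + (6 - 1*860 - 1*741² + 2*860*(14 - √(14 + I*√2))) = -324470 + (6 - 860 - 1*549081 + (24080 - 1720*√(14 + I*√2))) = -324470 + (6 - 860 - 549081 + (24080 - 1720*√(14 + I*√2))) = -324470 + (-525855 - 1720*√(14 + I*√2)) = -850325 - 1720*√(14 + I*√2)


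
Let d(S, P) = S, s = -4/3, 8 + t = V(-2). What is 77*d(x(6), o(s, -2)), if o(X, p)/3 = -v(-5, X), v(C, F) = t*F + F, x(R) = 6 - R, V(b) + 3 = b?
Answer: 0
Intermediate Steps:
V(b) = -3 + b
t = -13 (t = -8 + (-3 - 2) = -8 - 5 = -13)
v(C, F) = -12*F (v(C, F) = -13*F + F = -12*F)
s = -4/3 (s = -4*1/3 = -4/3 ≈ -1.3333)
o(X, p) = 36*X (o(X, p) = 3*(-(-12)*X) = 3*(12*X) = 36*X)
77*d(x(6), o(s, -2)) = 77*(6 - 1*6) = 77*(6 - 6) = 77*0 = 0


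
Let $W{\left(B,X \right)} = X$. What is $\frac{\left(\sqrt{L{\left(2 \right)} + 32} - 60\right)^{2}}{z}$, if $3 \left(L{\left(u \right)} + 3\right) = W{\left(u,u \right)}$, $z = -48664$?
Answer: $- \frac{10889}{145992} + \frac{5 \sqrt{267}}{6083} \approx -0.061155$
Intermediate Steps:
$L{\left(u \right)} = -3 + \frac{u}{3}$
$\frac{\left(\sqrt{L{\left(2 \right)} + 32} - 60\right)^{2}}{z} = \frac{\left(\sqrt{\left(-3 + \frac{1}{3} \cdot 2\right) + 32} - 60\right)^{2}}{-48664} = \left(\sqrt{\left(-3 + \frac{2}{3}\right) + 32} - 60\right)^{2} \left(- \frac{1}{48664}\right) = \left(\sqrt{- \frac{7}{3} + 32} - 60\right)^{2} \left(- \frac{1}{48664}\right) = \left(\sqrt{\frac{89}{3}} - 60\right)^{2} \left(- \frac{1}{48664}\right) = \left(\frac{\sqrt{267}}{3} - 60\right)^{2} \left(- \frac{1}{48664}\right) = \left(-60 + \frac{\sqrt{267}}{3}\right)^{2} \left(- \frac{1}{48664}\right) = - \frac{\left(-60 + \frac{\sqrt{267}}{3}\right)^{2}}{48664}$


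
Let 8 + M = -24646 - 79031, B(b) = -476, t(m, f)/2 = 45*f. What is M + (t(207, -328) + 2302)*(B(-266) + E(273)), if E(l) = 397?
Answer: 2046537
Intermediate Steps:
t(m, f) = 90*f (t(m, f) = 2*(45*f) = 90*f)
M = -103685 (M = -8 + (-24646 - 79031) = -8 - 103677 = -103685)
M + (t(207, -328) + 2302)*(B(-266) + E(273)) = -103685 + (90*(-328) + 2302)*(-476 + 397) = -103685 + (-29520 + 2302)*(-79) = -103685 - 27218*(-79) = -103685 + 2150222 = 2046537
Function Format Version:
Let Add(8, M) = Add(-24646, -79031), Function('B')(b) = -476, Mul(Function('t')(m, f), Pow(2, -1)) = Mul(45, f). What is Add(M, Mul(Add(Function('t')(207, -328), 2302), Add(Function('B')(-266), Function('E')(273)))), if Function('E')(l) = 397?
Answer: 2046537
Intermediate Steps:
Function('t')(m, f) = Mul(90, f) (Function('t')(m, f) = Mul(2, Mul(45, f)) = Mul(90, f))
M = -103685 (M = Add(-8, Add(-24646, -79031)) = Add(-8, -103677) = -103685)
Add(M, Mul(Add(Function('t')(207, -328), 2302), Add(Function('B')(-266), Function('E')(273)))) = Add(-103685, Mul(Add(Mul(90, -328), 2302), Add(-476, 397))) = Add(-103685, Mul(Add(-29520, 2302), -79)) = Add(-103685, Mul(-27218, -79)) = Add(-103685, 2150222) = 2046537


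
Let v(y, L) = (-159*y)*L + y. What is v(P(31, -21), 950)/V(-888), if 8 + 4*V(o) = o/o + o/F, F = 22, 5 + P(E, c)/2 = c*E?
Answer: -8719756672/521 ≈ -1.6737e+7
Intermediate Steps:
P(E, c) = -10 + 2*E*c (P(E, c) = -10 + 2*(c*E) = -10 + 2*(E*c) = -10 + 2*E*c)
v(y, L) = y - 159*L*y (v(y, L) = -159*L*y + y = y - 159*L*y)
V(o) = -7/4 + o/88 (V(o) = -2 + (o/o + o/22)/4 = -2 + (1 + o*(1/22))/4 = -2 + (1 + o/22)/4 = -2 + (1/4 + o/88) = -7/4 + o/88)
v(P(31, -21), 950)/V(-888) = ((-10 + 2*31*(-21))*(1 - 159*950))/(-7/4 + (1/88)*(-888)) = ((-10 - 1302)*(1 - 151050))/(-7/4 - 111/11) = (-1312*(-151049))/(-521/44) = 198176288*(-44/521) = -8719756672/521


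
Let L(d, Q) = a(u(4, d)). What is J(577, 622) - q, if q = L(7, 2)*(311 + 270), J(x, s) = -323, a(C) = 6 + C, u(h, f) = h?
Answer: -6133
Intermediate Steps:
L(d, Q) = 10 (L(d, Q) = 6 + 4 = 10)
q = 5810 (q = 10*(311 + 270) = 10*581 = 5810)
J(577, 622) - q = -323 - 1*5810 = -323 - 5810 = -6133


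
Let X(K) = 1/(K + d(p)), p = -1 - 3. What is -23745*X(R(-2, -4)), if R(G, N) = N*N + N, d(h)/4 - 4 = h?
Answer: -7915/4 ≈ -1978.8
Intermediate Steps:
p = -4
d(h) = 16 + 4*h
R(G, N) = N + N² (R(G, N) = N² + N = N + N²)
X(K) = 1/K (X(K) = 1/(K + (16 + 4*(-4))) = 1/(K + (16 - 16)) = 1/(K + 0) = 1/K)
-23745*X(R(-2, -4)) = -23745*(-1/(4*(1 - 4))) = -23745/((-4*(-3))) = -23745/12 = -23745*1/12 = -7915/4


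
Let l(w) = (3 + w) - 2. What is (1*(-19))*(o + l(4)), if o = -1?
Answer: -76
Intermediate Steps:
l(w) = 1 + w
(1*(-19))*(o + l(4)) = (1*(-19))*(-1 + (1 + 4)) = -19*(-1 + 5) = -19*4 = -76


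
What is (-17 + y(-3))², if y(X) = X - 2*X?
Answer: 196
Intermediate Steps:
y(X) = -X
(-17 + y(-3))² = (-17 - 1*(-3))² = (-17 + 3)² = (-14)² = 196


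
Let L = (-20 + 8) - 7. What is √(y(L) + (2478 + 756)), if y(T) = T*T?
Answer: √3595 ≈ 59.958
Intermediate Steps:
L = -19 (L = -12 - 7 = -19)
y(T) = T²
√(y(L) + (2478 + 756)) = √((-19)² + (2478 + 756)) = √(361 + 3234) = √3595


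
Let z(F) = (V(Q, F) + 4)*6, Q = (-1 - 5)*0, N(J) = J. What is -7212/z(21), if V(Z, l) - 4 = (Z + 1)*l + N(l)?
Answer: -601/25 ≈ -24.040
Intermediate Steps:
Q = 0 (Q = -6*0 = 0)
V(Z, l) = 4 + l + l*(1 + Z) (V(Z, l) = 4 + ((Z + 1)*l + l) = 4 + ((1 + Z)*l + l) = 4 + (l*(1 + Z) + l) = 4 + (l + l*(1 + Z)) = 4 + l + l*(1 + Z))
z(F) = 48 + 12*F (z(F) = ((4 + 2*F + 0*F) + 4)*6 = ((4 + 2*F + 0) + 4)*6 = ((4 + 2*F) + 4)*6 = (8 + 2*F)*6 = 48 + 12*F)
-7212/z(21) = -7212/(48 + 12*21) = -7212/(48 + 252) = -7212/300 = -7212*1/300 = -601/25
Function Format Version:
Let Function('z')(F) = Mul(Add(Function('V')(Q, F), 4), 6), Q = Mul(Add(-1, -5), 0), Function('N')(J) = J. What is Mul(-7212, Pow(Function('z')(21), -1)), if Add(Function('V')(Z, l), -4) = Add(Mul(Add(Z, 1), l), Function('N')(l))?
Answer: Rational(-601, 25) ≈ -24.040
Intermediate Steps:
Q = 0 (Q = Mul(-6, 0) = 0)
Function('V')(Z, l) = Add(4, l, Mul(l, Add(1, Z))) (Function('V')(Z, l) = Add(4, Add(Mul(Add(Z, 1), l), l)) = Add(4, Add(Mul(Add(1, Z), l), l)) = Add(4, Add(Mul(l, Add(1, Z)), l)) = Add(4, Add(l, Mul(l, Add(1, Z)))) = Add(4, l, Mul(l, Add(1, Z))))
Function('z')(F) = Add(48, Mul(12, F)) (Function('z')(F) = Mul(Add(Add(4, Mul(2, F), Mul(0, F)), 4), 6) = Mul(Add(Add(4, Mul(2, F), 0), 4), 6) = Mul(Add(Add(4, Mul(2, F)), 4), 6) = Mul(Add(8, Mul(2, F)), 6) = Add(48, Mul(12, F)))
Mul(-7212, Pow(Function('z')(21), -1)) = Mul(-7212, Pow(Add(48, Mul(12, 21)), -1)) = Mul(-7212, Pow(Add(48, 252), -1)) = Mul(-7212, Pow(300, -1)) = Mul(-7212, Rational(1, 300)) = Rational(-601, 25)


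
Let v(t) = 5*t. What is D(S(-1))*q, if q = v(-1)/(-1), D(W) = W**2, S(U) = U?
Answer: 5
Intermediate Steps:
q = 5 (q = (5*(-1))/(-1) = -5*(-1) = 5)
D(S(-1))*q = (-1)**2*5 = 1*5 = 5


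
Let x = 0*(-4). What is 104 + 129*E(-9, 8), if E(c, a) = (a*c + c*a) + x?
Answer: -18472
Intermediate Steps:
x = 0
E(c, a) = 2*a*c (E(c, a) = (a*c + c*a) + 0 = (a*c + a*c) + 0 = 2*a*c + 0 = 2*a*c)
104 + 129*E(-9, 8) = 104 + 129*(2*8*(-9)) = 104 + 129*(-144) = 104 - 18576 = -18472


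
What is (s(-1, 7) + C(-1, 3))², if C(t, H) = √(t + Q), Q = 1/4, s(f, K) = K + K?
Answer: (28 + I*√3)²/4 ≈ 195.25 + 24.249*I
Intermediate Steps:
s(f, K) = 2*K
Q = ¼ (Q = 1*(¼) = ¼ ≈ 0.25000)
C(t, H) = √(¼ + t) (C(t, H) = √(t + ¼) = √(¼ + t))
(s(-1, 7) + C(-1, 3))² = (2*7 + √(1 + 4*(-1))/2)² = (14 + √(1 - 4)/2)² = (14 + √(-3)/2)² = (14 + (I*√3)/2)² = (14 + I*√3/2)²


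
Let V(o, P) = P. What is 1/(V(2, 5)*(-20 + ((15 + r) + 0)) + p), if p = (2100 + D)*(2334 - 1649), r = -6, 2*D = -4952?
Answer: -1/257615 ≈ -3.8818e-6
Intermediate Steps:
D = -2476 (D = (½)*(-4952) = -2476)
p = -257560 (p = (2100 - 2476)*(2334 - 1649) = -376*685 = -257560)
1/(V(2, 5)*(-20 + ((15 + r) + 0)) + p) = 1/(5*(-20 + ((15 - 6) + 0)) - 257560) = 1/(5*(-20 + (9 + 0)) - 257560) = 1/(5*(-20 + 9) - 257560) = 1/(5*(-11) - 257560) = 1/(-55 - 257560) = 1/(-257615) = -1/257615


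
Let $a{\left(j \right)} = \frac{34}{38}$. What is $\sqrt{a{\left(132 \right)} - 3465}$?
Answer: $\frac{i \sqrt{1250542}}{19} \approx 58.857 i$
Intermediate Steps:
$a{\left(j \right)} = \frac{17}{19}$ ($a{\left(j \right)} = 34 \cdot \frac{1}{38} = \frac{17}{19}$)
$\sqrt{a{\left(132 \right)} - 3465} = \sqrt{\frac{17}{19} - 3465} = \sqrt{- \frac{65818}{19}} = \frac{i \sqrt{1250542}}{19}$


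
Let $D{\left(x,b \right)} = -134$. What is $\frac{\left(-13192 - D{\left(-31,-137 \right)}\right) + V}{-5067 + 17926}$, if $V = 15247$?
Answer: $\frac{199}{1169} \approx 0.17023$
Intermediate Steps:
$\frac{\left(-13192 - D{\left(-31,-137 \right)}\right) + V}{-5067 + 17926} = \frac{\left(-13192 - -134\right) + 15247}{-5067 + 17926} = \frac{\left(-13192 + 134\right) + 15247}{12859} = \left(-13058 + 15247\right) \frac{1}{12859} = 2189 \cdot \frac{1}{12859} = \frac{199}{1169}$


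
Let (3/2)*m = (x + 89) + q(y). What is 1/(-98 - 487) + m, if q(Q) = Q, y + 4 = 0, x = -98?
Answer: -5071/585 ≈ -8.6684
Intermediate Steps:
y = -4 (y = -4 + 0 = -4)
m = -26/3 (m = 2*((-98 + 89) - 4)/3 = 2*(-9 - 4)/3 = (2/3)*(-13) = -26/3 ≈ -8.6667)
1/(-98 - 487) + m = 1/(-98 - 487) - 26/3 = 1/(-585) - 26/3 = -1/585 - 26/3 = -5071/585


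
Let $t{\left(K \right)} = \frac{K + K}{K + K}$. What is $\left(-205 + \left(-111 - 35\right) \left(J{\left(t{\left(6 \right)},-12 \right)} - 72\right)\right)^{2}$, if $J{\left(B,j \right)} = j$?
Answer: $145419481$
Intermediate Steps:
$t{\left(K \right)} = 1$ ($t{\left(K \right)} = \frac{2 K}{2 K} = 2 K \frac{1}{2 K} = 1$)
$\left(-205 + \left(-111 - 35\right) \left(J{\left(t{\left(6 \right)},-12 \right)} - 72\right)\right)^{2} = \left(-205 + \left(-111 - 35\right) \left(-12 - 72\right)\right)^{2} = \left(-205 - -12264\right)^{2} = \left(-205 + 12264\right)^{2} = 12059^{2} = 145419481$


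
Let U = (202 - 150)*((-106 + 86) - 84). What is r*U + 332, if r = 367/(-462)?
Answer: 1069060/231 ≈ 4628.0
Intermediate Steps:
r = -367/462 (r = 367*(-1/462) = -367/462 ≈ -0.79437)
U = -5408 (U = 52*(-20 - 84) = 52*(-104) = -5408)
r*U + 332 = -367/462*(-5408) + 332 = 992368/231 + 332 = 1069060/231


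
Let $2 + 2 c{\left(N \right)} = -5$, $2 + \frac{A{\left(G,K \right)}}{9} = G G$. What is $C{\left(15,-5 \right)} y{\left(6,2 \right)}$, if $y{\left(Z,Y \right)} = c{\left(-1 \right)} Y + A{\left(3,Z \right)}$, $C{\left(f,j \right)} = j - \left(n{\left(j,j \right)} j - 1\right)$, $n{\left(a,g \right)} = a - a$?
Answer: $-224$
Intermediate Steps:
$A{\left(G,K \right)} = -18 + 9 G^{2}$ ($A{\left(G,K \right)} = -18 + 9 G G = -18 + 9 G^{2}$)
$n{\left(a,g \right)} = 0$
$c{\left(N \right)} = - \frac{7}{2}$ ($c{\left(N \right)} = -1 + \frac{1}{2} \left(-5\right) = -1 - \frac{5}{2} = - \frac{7}{2}$)
$C{\left(f,j \right)} = 1 + j$ ($C{\left(f,j \right)} = j - \left(0 j - 1\right) = j - \left(0 - 1\right) = j - -1 = j + 1 = 1 + j$)
$y{\left(Z,Y \right)} = 63 - \frac{7 Y}{2}$ ($y{\left(Z,Y \right)} = - \frac{7 Y}{2} - \left(18 - 9 \cdot 3^{2}\right) = - \frac{7 Y}{2} + \left(-18 + 9 \cdot 9\right) = - \frac{7 Y}{2} + \left(-18 + 81\right) = - \frac{7 Y}{2} + 63 = 63 - \frac{7 Y}{2}$)
$C{\left(15,-5 \right)} y{\left(6,2 \right)} = \left(1 - 5\right) \left(63 - 7\right) = - 4 \left(63 - 7\right) = \left(-4\right) 56 = -224$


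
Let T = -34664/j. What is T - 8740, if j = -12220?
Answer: -26692034/3055 ≈ -8737.2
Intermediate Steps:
T = 8666/3055 (T = -34664/(-12220) = -34664*(-1/12220) = 8666/3055 ≈ 2.8367)
T - 8740 = 8666/3055 - 8740 = -26692034/3055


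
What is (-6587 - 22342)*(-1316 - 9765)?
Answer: 320562249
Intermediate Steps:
(-6587 - 22342)*(-1316 - 9765) = -28929*(-11081) = 320562249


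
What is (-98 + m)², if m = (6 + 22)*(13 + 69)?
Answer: 4831204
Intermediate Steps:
m = 2296 (m = 28*82 = 2296)
(-98 + m)² = (-98 + 2296)² = 2198² = 4831204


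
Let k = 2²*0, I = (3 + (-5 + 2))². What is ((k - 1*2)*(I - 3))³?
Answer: 216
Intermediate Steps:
I = 0 (I = (3 - 3)² = 0² = 0)
k = 0 (k = 4*0 = 0)
((k - 1*2)*(I - 3))³ = ((0 - 1*2)*(0 - 3))³ = ((0 - 2)*(-3))³ = (-2*(-3))³ = 6³ = 216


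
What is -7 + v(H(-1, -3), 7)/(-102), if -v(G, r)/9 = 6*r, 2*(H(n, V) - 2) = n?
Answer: -56/17 ≈ -3.2941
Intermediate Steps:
H(n, V) = 2 + n/2
v(G, r) = -54*r
-7 + v(H(-1, -3), 7)/(-102) = -7 + (-54*7)/(-102) = -7 - 1/102*(-378) = -7 + 63/17 = -56/17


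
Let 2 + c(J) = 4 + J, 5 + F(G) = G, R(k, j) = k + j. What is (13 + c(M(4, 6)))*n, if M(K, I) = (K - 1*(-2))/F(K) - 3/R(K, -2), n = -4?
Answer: -30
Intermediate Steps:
R(k, j) = j + k
F(G) = -5 + G
M(K, I) = -3/(-2 + K) + (2 + K)/(-5 + K) (M(K, I) = (K - 1*(-2))/(-5 + K) - 3/(-2 + K) = (K + 2)/(-5 + K) - 3/(-2 + K) = (2 + K)/(-5 + K) - 3/(-2 + K) = -3/(-2 + K) + (2 + K)/(-5 + K))
c(J) = 2 + J (c(J) = -2 + (4 + J) = 2 + J)
(13 + c(M(4, 6)))*n = (13 + (2 + (11 + 4² - 3*4)/(10 + 4² - 7*4)))*(-4) = (13 + (2 + (11 + 16 - 12)/(10 + 16 - 28)))*(-4) = (13 + (2 + 15/(-2)))*(-4) = (13 + (2 - ½*15))*(-4) = (13 + (2 - 15/2))*(-4) = (13 - 11/2)*(-4) = (15/2)*(-4) = -30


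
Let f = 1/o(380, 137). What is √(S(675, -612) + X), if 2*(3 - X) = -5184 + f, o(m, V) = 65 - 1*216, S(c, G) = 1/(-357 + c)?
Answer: √1495844971590/24009 ≈ 50.941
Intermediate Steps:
o(m, V) = -151 (o(m, V) = 65 - 216 = -151)
f = -1/151 (f = 1/(-151) = -1/151 ≈ -0.0066225)
X = 783691/302 (X = 3 - (-5184 - 1/151)/2 = 3 - ½*(-782785/151) = 3 + 782785/302 = 783691/302 ≈ 2595.0)
√(S(675, -612) + X) = √(1/(-357 + 675) + 783691/302) = √(1/318 + 783691/302) = √(62303510/24009) = √1495844971590/24009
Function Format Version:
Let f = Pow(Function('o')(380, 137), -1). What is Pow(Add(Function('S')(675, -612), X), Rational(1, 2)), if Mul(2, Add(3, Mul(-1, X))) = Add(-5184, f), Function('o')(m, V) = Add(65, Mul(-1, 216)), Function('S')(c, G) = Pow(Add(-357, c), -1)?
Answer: Mul(Rational(1, 24009), Pow(1495844971590, Rational(1, 2))) ≈ 50.941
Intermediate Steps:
Function('o')(m, V) = -151 (Function('o')(m, V) = Add(65, -216) = -151)
f = Rational(-1, 151) (f = Pow(-151, -1) = Rational(-1, 151) ≈ -0.0066225)
X = Rational(783691, 302) (X = Add(3, Mul(Rational(-1, 2), Add(-5184, Rational(-1, 151)))) = Add(3, Mul(Rational(-1, 2), Rational(-782785, 151))) = Add(3, Rational(782785, 302)) = Rational(783691, 302) ≈ 2595.0)
Pow(Add(Function('S')(675, -612), X), Rational(1, 2)) = Pow(Add(Pow(Add(-357, 675), -1), Rational(783691, 302)), Rational(1, 2)) = Pow(Add(Pow(318, -1), Rational(783691, 302)), Rational(1, 2)) = Pow(Add(Rational(1, 318), Rational(783691, 302)), Rational(1, 2)) = Pow(Rational(62303510, 24009), Rational(1, 2)) = Mul(Rational(1, 24009), Pow(1495844971590, Rational(1, 2)))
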